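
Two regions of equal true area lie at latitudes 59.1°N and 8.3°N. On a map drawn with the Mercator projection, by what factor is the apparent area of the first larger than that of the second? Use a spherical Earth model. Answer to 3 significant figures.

3.71

Mercator areal scale is sec²φ.
At 59.1°: sec²(59.1°) = 1/0.5135² = 3.792.
At 8.3°: sec²(8.3°) = 1/0.9895² = 1.021.
Ratio = 3.792/1.021 = cos²(8.3°)/cos²(59.1°) ≈ 3.71.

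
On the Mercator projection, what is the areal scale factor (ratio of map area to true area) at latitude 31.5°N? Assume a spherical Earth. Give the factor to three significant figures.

1.38

For Mercator, h = k = sec φ (a conformal cylindrical projection has a single point scale, 1/cos φ).
Areal scale = k² = sec²φ = 1/cos²(31.5°) = 1/0.8526² = 1.376.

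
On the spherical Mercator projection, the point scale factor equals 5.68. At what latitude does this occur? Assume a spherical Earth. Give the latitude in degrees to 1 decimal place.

79.9°

Mercator scale is k = sec φ = 1/cos φ.
1/cos φ = 5.68  ⇒  cos φ = 0.1761  ⇒  φ = arccos(0.1761) ≈ 79.9°.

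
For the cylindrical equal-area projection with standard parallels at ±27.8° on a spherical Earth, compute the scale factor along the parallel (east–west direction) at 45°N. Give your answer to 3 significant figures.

1.25

For cylindrical equal-area with standard parallel φ₀, h = cos φ / cos φ₀ and k = cos φ₀ / cos φ, so h·k = 1.
k = cos 27.8° / cos 45° = 0.8846/0.7071 = 1.251.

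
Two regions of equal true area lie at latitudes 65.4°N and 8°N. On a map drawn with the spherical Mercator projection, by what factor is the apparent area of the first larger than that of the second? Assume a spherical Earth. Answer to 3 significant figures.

Mercator is conformal with k = sec φ, so areal scale = k² = sec²φ.
At 65.4°: sec²(65.4°) = 1/0.4163² = 5.771.
At 8°: sec²(8°) = 1/0.9903² = 1.020.
Ratio = 5.771/1.020 = cos²(8°)/cos²(65.4°) ≈ 5.66.

5.66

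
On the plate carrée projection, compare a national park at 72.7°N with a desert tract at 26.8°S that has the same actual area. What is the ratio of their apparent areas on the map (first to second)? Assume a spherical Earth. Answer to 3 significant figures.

3.00

In the plate carrée (x = Rλ, y = Rφ), meridians are true-scale (h = 1) and parallels are stretched by k = sec φ.
Areal scale at 72.7°: h·k = 1.000 × 3.363 = 3.363.
Areal scale at 26.8°: h·k = 1.000 × 1.120 = 1.120.
Ratio = 3.363/1.120 ≈ 3.00.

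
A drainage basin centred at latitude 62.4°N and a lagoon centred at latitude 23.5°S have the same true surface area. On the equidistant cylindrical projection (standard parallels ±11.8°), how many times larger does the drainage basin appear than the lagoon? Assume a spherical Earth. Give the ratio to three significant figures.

1.98

The equidistant cylindrical projection with φ₀ = 11.8° has h = 1 (meridians true) and k = cos φ₀ / cos φ along parallels.
Areal scale at 62.4°: h·k = 1.000 × 2.113 = 2.113.
Areal scale at 23.5°: h·k = 1.000 × 1.067 = 1.067.
Ratio = 2.113/1.067 ≈ 1.98.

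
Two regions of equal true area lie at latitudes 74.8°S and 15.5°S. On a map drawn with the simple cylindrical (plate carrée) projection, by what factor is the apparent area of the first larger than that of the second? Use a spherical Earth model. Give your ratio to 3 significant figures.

In the plate carrée (x = Rλ, y = Rφ), meridians are true-scale (h = 1) and parallels are stretched by k = sec φ.
Areal scale at 74.8°: h·k = 1.000 × 3.814 = 3.814.
Areal scale at 15.5°: h·k = 1.000 × 1.038 = 1.038.
Ratio = 3.814/1.038 ≈ 3.68.

3.68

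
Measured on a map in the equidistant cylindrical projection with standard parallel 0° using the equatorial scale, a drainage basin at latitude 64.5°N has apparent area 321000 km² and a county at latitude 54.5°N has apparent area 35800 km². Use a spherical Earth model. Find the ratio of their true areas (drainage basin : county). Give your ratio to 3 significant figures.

Plate carrée has h = 1 and k = sec φ, giving areal scale sec φ; true area = (apparent area) · cos φ.
True area of drainage basin: 321000 × cos(64.5°) = 321000 × 0.4305 = 138200 km².
True area of county: 35800 × cos(54.5°) = 35800 × 0.5807 = 20790 km².
Ratio = 138200 / 20790 ≈ 6.65.

6.65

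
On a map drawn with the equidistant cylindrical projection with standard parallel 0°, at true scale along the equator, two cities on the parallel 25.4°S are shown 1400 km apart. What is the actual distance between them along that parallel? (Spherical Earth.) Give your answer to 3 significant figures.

1260 km

For the equirectangular projection with φ₀ = 0 (plate carrée), h = 1 along meridians and k = sec φ along parallels.
Along the parallel at 25.4°, map distances are exaggerated by k = sec 25.4° = 1.107.
True distance = 1400 / 1.107 = 1400 × cos 25.4° ≈ 1260 km.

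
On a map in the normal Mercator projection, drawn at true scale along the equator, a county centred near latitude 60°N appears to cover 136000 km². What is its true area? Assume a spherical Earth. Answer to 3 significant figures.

For Mercator, h = k = sec φ (a conformal cylindrical projection has a single point scale, 1/cos φ).
Areal scale = k² = sec²φ = 1/cos²(60°) = 1/0.5000² = 4.000.
True area = apparent / (areal scale) = 136000 / 4.000 ≈ 34000 km².

34000 km²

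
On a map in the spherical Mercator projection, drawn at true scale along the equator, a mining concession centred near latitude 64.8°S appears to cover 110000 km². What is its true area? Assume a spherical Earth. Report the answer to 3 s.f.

For Mercator, h = k = sec φ (a conformal cylindrical projection has a single point scale, 1/cos φ).
Areal scale = k² = sec²φ = 1/cos²(64.8°) = 1/0.4258² = 5.516.
True area = apparent / (areal scale) = 110000 / 5.516 ≈ 19900 km².

19900 km²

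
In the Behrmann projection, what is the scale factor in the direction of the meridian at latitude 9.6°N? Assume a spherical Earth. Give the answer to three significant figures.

1.14

Behrmann is a cylindrical equal-area projection with standard parallels at ±30°. A cylindrical equal-area projection with standard parallel φ₀ has meridian scale h = cos φ / cos φ₀ and parallel scale k = cos φ₀ / cos φ (so areas are preserved, h·k = 1).
h = cos 9.6° / cos 30° = 0.9860/0.8660 = 1.139.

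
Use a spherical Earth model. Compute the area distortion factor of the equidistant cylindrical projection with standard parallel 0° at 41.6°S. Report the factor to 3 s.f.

For the equirectangular projection with φ₀ = 0 (plate carrée), h = 1 along meridians and k = sec φ along parallels.
Areal scale = h·k = 1 × sec φ; at 41.6°, h = 1.000, k = 1.337, so h·k = 1.337.

1.34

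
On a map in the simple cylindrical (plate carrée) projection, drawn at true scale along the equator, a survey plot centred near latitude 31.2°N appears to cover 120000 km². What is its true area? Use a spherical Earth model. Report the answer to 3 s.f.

Plate carrée maps x = Rλ, y = Rφ. The meridian scale is h = 1 and the parallel scale is k = 1/cos φ = sec φ.
Areal scale = h·k = 1 × sec φ; at 31.2°, h = 1.000, k = 1.169, so h·k = 1.169.
True area = apparent / (areal scale) = 120000 / 1.169 ≈ 103000 km².

103000 km²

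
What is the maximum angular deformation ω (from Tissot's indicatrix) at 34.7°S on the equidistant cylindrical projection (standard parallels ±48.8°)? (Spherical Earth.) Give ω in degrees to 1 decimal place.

In the equirectangular projection with standard parallel φ₀ = 48.8° (x = Rλ cos φ₀, y = Rφ), meridians are true-scale (h = 1) and the parallel scale is k = cos φ₀ / cos φ.
At 34.7°: h = 1.000, k = 0.8012; principal scales a = 1.000, b = 0.8012.
sin(ω/2) = (a − b)/(a + b) = 0.1988/1.801 = 0.1104, so ω = 2 arcsin(0.1104) ≈ 12.7°.

12.7°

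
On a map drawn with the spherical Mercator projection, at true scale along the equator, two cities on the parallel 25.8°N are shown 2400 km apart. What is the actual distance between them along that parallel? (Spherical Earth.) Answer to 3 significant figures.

For Mercator, h = k = sec φ (a conformal cylindrical projection has a single point scale, 1/cos φ).
Along the parallel at 25.8°, map distances are exaggerated by k = sec 25.8° = 1.111.
True distance = 2400 / 1.111 = 2400 × cos 25.8° ≈ 2160 km.

2160 km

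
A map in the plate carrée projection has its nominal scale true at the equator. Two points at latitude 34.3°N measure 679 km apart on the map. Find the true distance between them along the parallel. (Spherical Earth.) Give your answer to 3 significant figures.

561 km

Plate carrée maps x = Rλ, y = Rφ. The meridian scale is h = 1 and the parallel scale is k = 1/cos φ = sec φ.
Along the parallel at 34.3°, map distances are exaggerated by k = sec 34.3° = 1.211.
True distance = 679 / 1.211 = 679 × cos 34.3° ≈ 561 km.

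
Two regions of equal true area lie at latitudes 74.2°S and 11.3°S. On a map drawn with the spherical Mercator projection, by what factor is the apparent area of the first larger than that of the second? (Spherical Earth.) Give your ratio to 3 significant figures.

On Mercator, area is exaggerated by sec²φ = 1/cos²φ.
At 74.2°: sec²(74.2°) = 1/0.2723² = 13.49.
At 11.3°: sec²(11.3°) = 1/0.9806² = 1.040.
Ratio = 13.49/1.040 = cos²(11.3°)/cos²(74.2°) ≈ 13.0.

13.0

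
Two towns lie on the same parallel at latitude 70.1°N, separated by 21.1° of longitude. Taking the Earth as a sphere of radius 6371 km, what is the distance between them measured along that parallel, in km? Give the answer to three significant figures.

Arc length along a parallel = R cos φ · Δλ (with Δλ in radians).
= 6371 × cos 70.1° × (21.1° × π/180) = 6371 × 0.3404 × 0.3683 ≈ 799 km.

799 km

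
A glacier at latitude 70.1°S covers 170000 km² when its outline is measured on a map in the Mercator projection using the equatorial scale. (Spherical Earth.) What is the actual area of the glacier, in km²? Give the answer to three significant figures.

Mercator is conformal, so the point scale is isotropic: h = k = sec φ = 1/cos φ.
Areal scale = k² = sec²φ = 1/cos²(70.1°) = 1/0.3404² = 8.631.
True area = apparent / (areal scale) = 170000 / 8.631 ≈ 19700 km².

19700 km²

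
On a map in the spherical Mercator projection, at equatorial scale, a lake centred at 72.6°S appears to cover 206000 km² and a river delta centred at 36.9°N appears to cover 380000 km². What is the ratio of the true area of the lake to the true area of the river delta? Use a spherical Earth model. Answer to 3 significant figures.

Mercator's areal exaggeration is sec²φ; hence true area = (apparent area) · cos²φ.
True area of lake: 206000 × cos²(72.6°) = 206000 × 0.08943 = 18420 km².
True area of river delta: 380000 × cos²(36.9°) = 380000 × 0.6395 = 243000 km².
Ratio = 18420 / 243000 ≈ 0.0758.

0.0758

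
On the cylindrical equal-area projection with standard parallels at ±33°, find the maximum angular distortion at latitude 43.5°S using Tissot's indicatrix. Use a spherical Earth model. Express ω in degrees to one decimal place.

16.6°

A cylindrical equal-area projection with standard parallel φ₀ has meridian scale h = cos φ / cos φ₀ and parallel scale k = cos φ₀ / cos φ (so areas are preserved, h·k = 1).
At 43.5°: h = 0.8649, k = 1.156; principal scales a = 1.156, b = 0.8649.
sin(ω/2) = (a − b)/(a + b) = 0.2913/2.021 = 0.1441, so ω = 2 arcsin(0.1441) ≈ 16.6°.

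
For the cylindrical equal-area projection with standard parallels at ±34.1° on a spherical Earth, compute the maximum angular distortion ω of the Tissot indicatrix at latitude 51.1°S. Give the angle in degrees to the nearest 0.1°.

A cylindrical equal-area projection with standard parallel φ₀ has meridian scale h = cos φ / cos φ₀ and parallel scale k = cos φ₀ / cos φ (so areas are preserved, h·k = 1).
At 51.1°: h = 0.7584, k = 1.319; principal scales a = 1.319, b = 0.7584.
sin(ω/2) = (a − b)/(a + b) = 0.5603/2.077 = 0.2698, so ω = 2 arcsin(0.2698) ≈ 31.3°.

31.3°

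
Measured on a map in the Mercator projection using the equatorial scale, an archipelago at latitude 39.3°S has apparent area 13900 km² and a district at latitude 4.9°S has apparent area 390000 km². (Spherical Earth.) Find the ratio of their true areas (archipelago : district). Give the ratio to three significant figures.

0.0215

Mercator's areal exaggeration is sec²φ; hence true area = (apparent area) · cos²φ.
True area of archipelago: 13900 × cos²(39.3°) = 13900 × 0.5988 = 8324 km².
True area of district: 390000 × cos²(4.9°) = 390000 × 0.9927 = 387200 km².
Ratio = 8324 / 387200 ≈ 0.0215.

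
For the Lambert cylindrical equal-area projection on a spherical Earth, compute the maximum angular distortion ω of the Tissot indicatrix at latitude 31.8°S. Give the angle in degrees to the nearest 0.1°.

The Lambert cylindrical equal-area projection is the cylindrical equal-area projection with its standard parallel at the equator (φ₀ = 0). A cylindrical equal-area projection with standard parallel φ₀ has meridian scale h = cos φ / cos φ₀ and parallel scale k = cos φ₀ / cos φ (so areas are preserved, h·k = 1).
At 31.8°: h = 0.8499, k = 1.177; principal scales a = 1.177, b = 0.8499.
sin(ω/2) = (a − b)/(a + b) = 0.3267/2.027 = 0.1612, so ω = 2 arcsin(0.1612) ≈ 18.6°.

18.6°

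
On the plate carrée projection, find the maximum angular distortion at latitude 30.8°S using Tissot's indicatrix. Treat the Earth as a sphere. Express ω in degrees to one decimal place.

8.7°

For the equirectangular projection with φ₀ = 0 (plate carrée), h = 1 along meridians and k = sec φ along parallels.
At 30.8°: h = 1.000, k = 1.164; principal scales a = 1.164, b = 1.000.
sin(ω/2) = (a − b)/(a + b) = 0.1642/2.164 = 0.07587, so ω = 2 arcsin(0.07587) ≈ 8.7°.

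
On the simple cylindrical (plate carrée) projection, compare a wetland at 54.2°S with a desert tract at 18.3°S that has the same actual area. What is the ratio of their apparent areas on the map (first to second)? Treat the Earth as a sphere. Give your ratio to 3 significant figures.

1.62

Plate carrée maps x = Rλ, y = Rφ. The meridian scale is h = 1 and the parallel scale is k = 1/cos φ = sec φ.
Areal scale at 54.2°: h·k = 1.000 × 1.710 = 1.710.
Areal scale at 18.3°: h·k = 1.000 × 1.053 = 1.053.
Ratio = 1.710/1.053 ≈ 1.62.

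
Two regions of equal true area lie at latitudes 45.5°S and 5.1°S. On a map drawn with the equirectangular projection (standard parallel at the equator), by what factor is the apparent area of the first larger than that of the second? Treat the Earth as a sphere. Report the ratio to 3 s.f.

Plate carrée maps x = Rλ, y = Rφ. The meridian scale is h = 1 and the parallel scale is k = 1/cos φ = sec φ.
Areal scale at 45.5°: h·k = 1.000 × 1.427 = 1.427.
Areal scale at 5.1°: h·k = 1.000 × 1.004 = 1.004.
Ratio = 1.427/1.004 ≈ 1.42.

1.42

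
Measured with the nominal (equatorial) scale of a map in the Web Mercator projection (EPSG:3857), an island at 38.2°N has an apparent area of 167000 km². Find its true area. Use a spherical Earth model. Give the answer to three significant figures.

The Mercator projection is conformal; its linear scale factor is the same in every direction and equals sec φ = 1/cos φ.
Areal scale = k² = sec²φ = 1/cos²(38.2°) = 1/0.7859² = 1.619.
True area = apparent / (areal scale) = 167000 / 1.619 ≈ 103000 km².

103000 km²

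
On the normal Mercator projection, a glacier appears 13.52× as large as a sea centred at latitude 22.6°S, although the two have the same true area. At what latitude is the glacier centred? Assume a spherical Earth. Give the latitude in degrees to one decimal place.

Mercator areal scale is sec²φ, so apparent-area ratio = sec²φ₁ / sec²φ₂ = cos²φ₂ / cos²φ₁.
cos²φ₂ / cos²φ₁ = 13.52  ⇒  cos φ₁ = cos 22.6° / √13.52 = 0.9232/3.677 = 0.2511.
φ₁ = arccos(0.2511) ≈ 75.5°.

75.5°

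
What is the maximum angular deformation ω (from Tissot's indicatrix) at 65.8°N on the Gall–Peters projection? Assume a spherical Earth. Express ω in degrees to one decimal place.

59.6°

The Gall–Peters projection is cylindrical equal-area with φ₀ = 45°. For cylindrical equal-area with standard parallel φ₀, h = cos φ / cos φ₀ and k = cos φ₀ / cos φ, so h·k = 1.
At 65.8°: h = 0.5797, k = 1.725; principal scales a = 1.725, b = 0.5797.
sin(ω/2) = (a − b)/(a + b) = 1.145/2.305 = 0.4969, so ω = 2 arcsin(0.4969) ≈ 59.6°.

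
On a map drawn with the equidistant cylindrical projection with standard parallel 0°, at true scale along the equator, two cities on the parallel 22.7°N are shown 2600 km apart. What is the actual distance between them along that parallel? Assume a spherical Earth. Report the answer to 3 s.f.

2400 km

For the equirectangular projection with φ₀ = 0 (plate carrée), h = 1 along meridians and k = sec φ along parallels.
Along the parallel at 22.7°, map distances are exaggerated by k = sec 22.7° = 1.084.
True distance = 2600 / 1.084 = 2600 × cos 22.7° ≈ 2400 km.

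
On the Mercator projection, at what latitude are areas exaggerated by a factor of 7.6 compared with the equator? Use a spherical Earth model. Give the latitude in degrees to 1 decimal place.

Mercator areal scale is sec²φ.
sec²φ = 7.6  ⇒  cos²φ = 0.1316  ⇒  cos φ = 0.3627.
φ = arccos(0.3627) ≈ 68.7°.

68.7°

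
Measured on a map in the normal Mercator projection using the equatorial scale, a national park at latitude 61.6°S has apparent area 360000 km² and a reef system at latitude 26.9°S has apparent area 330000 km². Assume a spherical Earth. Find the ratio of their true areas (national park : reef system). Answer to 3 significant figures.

Mercator's areal exaggeration is sec²φ; hence true area = (apparent area) · cos²φ.
True area of national park: 360000 × cos²(61.6°) = 360000 × 0.2262 = 81440 km².
True area of reef system: 330000 × cos²(26.9°) = 330000 × 0.7953 = 262400 km².
Ratio = 81440 / 262400 ≈ 0.310.

0.310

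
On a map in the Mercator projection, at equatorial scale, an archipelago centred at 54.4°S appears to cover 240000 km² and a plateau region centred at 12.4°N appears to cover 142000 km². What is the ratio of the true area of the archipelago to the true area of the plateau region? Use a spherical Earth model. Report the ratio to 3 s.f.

0.600

Since Mercator area scale is 1/cos²φ, the true area equals the apparent area multiplied by cos²φ.
True area of archipelago: 240000 × cos²(54.4°) = 240000 × 0.3389 = 81330 km².
True area of plateau region: 142000 × cos²(12.4°) = 142000 × 0.9539 = 135500 km².
Ratio = 81330 / 135500 ≈ 0.600.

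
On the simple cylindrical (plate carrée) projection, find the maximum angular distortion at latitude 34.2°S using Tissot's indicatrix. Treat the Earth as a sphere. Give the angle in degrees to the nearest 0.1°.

10.9°

In the plate carrée (x = Rλ, y = Rφ), meridians are true-scale (h = 1) and parallels are stretched by k = sec φ.
At 34.2°: h = 1.000, k = 1.209; principal scales a = 1.209, b = 1.000.
sin(ω/2) = (a − b)/(a + b) = 0.2091/2.209 = 0.09464, so ω = 2 arcsin(0.09464) ≈ 10.9°.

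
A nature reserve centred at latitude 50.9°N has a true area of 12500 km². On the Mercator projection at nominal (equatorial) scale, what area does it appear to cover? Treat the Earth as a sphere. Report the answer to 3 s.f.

31400 km²

Mercator is conformal, so the point scale is isotropic: h = k = sec φ = 1/cos φ.
Areal scale = k² = sec²φ = 1/cos²(50.9°) = 1/0.6307² = 2.514.
Apparent area = 12500 × 2.514 ≈ 31400 km².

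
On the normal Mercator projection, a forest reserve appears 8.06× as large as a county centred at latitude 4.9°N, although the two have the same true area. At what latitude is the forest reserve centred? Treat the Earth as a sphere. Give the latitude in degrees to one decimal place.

69.5°

Mercator areal scale is sec²φ, so apparent-area ratio = sec²φ₁ / sec²φ₂ = cos²φ₂ / cos²φ₁.
cos²φ₂ / cos²φ₁ = 8.06  ⇒  cos φ₁ = cos 4.9° / √8.06 = 0.9963/2.839 = 0.3509.
φ₁ = arccos(0.3509) ≈ 69.5°.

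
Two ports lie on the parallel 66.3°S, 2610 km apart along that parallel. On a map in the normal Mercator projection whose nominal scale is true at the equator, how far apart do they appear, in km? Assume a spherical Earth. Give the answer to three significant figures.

6490 km

Mercator is conformal, so the point scale is isotropic: h = k = sec φ = 1/cos φ.
Along the parallel, k = sec 66.3° = 1/0.4019 = 2.488.
Map distance = 2610 × 2.488 ≈ 6490 km.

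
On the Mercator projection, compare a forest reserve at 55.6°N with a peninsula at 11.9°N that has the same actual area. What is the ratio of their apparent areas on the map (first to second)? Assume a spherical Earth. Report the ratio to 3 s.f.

3.00

Mercator is conformal with k = sec φ, so areal scale = k² = sec²φ.
At 55.6°: sec²(55.6°) = 1/0.5650² = 3.133.
At 11.9°: sec²(11.9°) = 1/0.9785² = 1.044.
Ratio = 3.133/1.044 = cos²(11.9°)/cos²(55.6°) ≈ 3.00.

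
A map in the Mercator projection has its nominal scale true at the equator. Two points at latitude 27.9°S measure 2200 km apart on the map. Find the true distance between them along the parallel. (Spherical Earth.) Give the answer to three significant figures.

1940 km

For Mercator, h = k = sec φ (a conformal cylindrical projection has a single point scale, 1/cos φ).
Along the parallel at 27.9°, map distances are exaggerated by k = sec 27.9° = 1.132.
True distance = 2200 / 1.132 = 2200 × cos 27.9° ≈ 1940 km.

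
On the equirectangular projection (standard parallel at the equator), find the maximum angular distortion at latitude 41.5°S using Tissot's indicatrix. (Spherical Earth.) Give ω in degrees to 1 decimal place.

16.5°

Plate carrée maps x = Rλ, y = Rφ. The meridian scale is h = 1 and the parallel scale is k = 1/cos φ = sec φ.
At 41.5°: h = 1.000, k = 1.335; principal scales a = 1.335, b = 1.000.
sin(ω/2) = (a − b)/(a + b) = 0.3352/2.335 = 0.1435, so ω = 2 arcsin(0.1435) ≈ 16.5°.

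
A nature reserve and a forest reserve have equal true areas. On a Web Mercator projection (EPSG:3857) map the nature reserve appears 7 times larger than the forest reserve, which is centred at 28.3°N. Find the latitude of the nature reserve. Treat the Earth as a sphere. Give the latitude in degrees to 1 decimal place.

Mercator areal scale is sec²φ, so apparent-area ratio = sec²φ₁ / sec²φ₂ = cos²φ₂ / cos²φ₁.
cos²φ₂ / cos²φ₁ = 7  ⇒  cos φ₁ = cos 28.3° / √7 = 0.8805/2.646 = 0.3328.
φ₁ = arccos(0.3328) ≈ 70.6°.

70.6°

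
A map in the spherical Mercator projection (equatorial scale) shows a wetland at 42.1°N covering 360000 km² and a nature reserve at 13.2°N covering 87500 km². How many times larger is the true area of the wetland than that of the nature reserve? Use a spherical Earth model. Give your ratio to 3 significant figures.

2.39

Since Mercator area scale is 1/cos²φ, the true area equals the apparent area multiplied by cos²φ.
True area of wetland: 360000 × cos²(42.1°) = 360000 × 0.5505 = 198200 km².
True area of nature reserve: 87500 × cos²(13.2°) = 87500 × 0.9479 = 82940 km².
Ratio = 198200 / 82940 ≈ 2.39.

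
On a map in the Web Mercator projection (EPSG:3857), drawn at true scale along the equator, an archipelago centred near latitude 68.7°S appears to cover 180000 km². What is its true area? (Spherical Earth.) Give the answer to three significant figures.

23800 km²

For Mercator, h = k = sec φ (a conformal cylindrical projection has a single point scale, 1/cos φ).
Areal scale = k² = sec²φ = 1/cos²(68.7°) = 1/0.3633² = 7.579.
True area = apparent / (areal scale) = 180000 / 7.579 ≈ 23800 km².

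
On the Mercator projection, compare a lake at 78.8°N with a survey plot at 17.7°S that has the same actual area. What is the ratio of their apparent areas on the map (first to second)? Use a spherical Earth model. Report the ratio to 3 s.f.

24.1

On Mercator, area is exaggerated by sec²φ = 1/cos²φ.
At 78.8°: sec²(78.8°) = 1/0.1942² = 26.51.
At 17.7°: sec²(17.7°) = 1/0.9527² = 1.102.
Ratio = 26.51/1.102 = cos²(17.7°)/cos²(78.8°) ≈ 24.1.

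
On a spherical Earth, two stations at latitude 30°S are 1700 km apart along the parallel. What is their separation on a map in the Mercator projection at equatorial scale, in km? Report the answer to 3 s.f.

The Mercator projection is conformal; its linear scale factor is the same in every direction and equals sec φ = 1/cos φ.
Along the parallel, k = sec 30° = 1/0.8660 = 1.155.
Map distance = 1700 × 1.155 ≈ 1960 km.

1960 km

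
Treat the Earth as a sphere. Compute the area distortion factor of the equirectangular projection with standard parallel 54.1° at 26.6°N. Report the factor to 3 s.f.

0.656

With standard parallel φ₀ = 54.1°, the equirectangular projection gives x = Rλ cos φ₀, y = Rφ, so h = 1 and k = cos 54.1° / cos φ.
Areal scale = h·k = 1 × cos φ₀ / cos φ; at 26.6°, h = 1.000, k = 0.6558, so h·k = 0.6558.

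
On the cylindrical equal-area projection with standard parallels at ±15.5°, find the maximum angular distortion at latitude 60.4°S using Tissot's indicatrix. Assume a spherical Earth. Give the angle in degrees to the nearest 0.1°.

Cylindrical equal-area (φ₀ = 15.5°): h = cos φ / cos 15.5° along meridians, k = cos 15.5° / cos φ along parallels; h·k = 1.
At 60.4°: h = 0.5126, k = 1.951; principal scales a = 1.951, b = 0.5126.
sin(ω/2) = (a − b)/(a + b) = 1.438/2.463 = 0.5839, so ω = 2 arcsin(0.5839) ≈ 71.4°.

71.4°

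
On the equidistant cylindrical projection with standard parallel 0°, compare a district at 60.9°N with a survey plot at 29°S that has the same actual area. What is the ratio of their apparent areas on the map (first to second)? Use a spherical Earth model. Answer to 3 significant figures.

In the plate carrée (x = Rλ, y = Rφ), meridians are true-scale (h = 1) and parallels are stretched by k = sec φ.
Areal scale at 60.9°: h·k = 1.000 × 2.056 = 2.056.
Areal scale at 29°: h·k = 1.000 × 1.143 = 1.143.
Ratio = 2.056/1.143 ≈ 1.80.

1.80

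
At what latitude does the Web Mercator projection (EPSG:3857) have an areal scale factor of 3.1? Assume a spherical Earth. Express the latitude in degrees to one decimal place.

55.4°

Mercator areal scale is sec²φ.
sec²φ = 3.1  ⇒  cos²φ = 0.3226  ⇒  cos φ = 0.5680.
φ = arccos(0.5680) ≈ 55.4°.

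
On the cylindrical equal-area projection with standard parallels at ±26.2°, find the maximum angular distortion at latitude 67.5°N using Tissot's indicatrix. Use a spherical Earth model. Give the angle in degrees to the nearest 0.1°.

87.6°

A cylindrical equal-area projection with standard parallel φ₀ has meridian scale h = cos φ / cos φ₀ and parallel scale k = cos φ₀ / cos φ (so areas are preserved, h·k = 1).
At 67.5°: h = 0.4265, k = 2.345; principal scales a = 2.345, b = 0.4265.
sin(ω/2) = (a − b)/(a + b) = 1.918/2.771 = 0.6922, so ω = 2 arcsin(0.6922) ≈ 87.6°.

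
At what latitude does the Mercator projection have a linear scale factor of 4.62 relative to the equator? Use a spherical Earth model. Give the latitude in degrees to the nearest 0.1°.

77.5°

Mercator scale is k = sec φ = 1/cos φ.
1/cos φ = 4.62  ⇒  cos φ = 0.2165  ⇒  φ = arccos(0.2165) ≈ 77.5°.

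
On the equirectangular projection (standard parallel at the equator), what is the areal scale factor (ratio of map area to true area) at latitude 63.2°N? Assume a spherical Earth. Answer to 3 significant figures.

2.22

In the plate carrée (x = Rλ, y = Rφ), meridians are true-scale (h = 1) and parallels are stretched by k = sec φ.
Areal scale = h·k = 1 × sec φ; at 63.2°, h = 1.000, k = 2.218, so h·k = 2.218.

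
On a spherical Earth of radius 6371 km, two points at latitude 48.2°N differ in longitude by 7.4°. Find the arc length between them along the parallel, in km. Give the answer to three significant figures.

548 km

Arc length along a parallel = R cos φ · Δλ (with Δλ in radians).
= 6371 × cos 48.2° × (7.4° × π/180) = 6371 × 0.6665 × 0.1292 ≈ 548 km.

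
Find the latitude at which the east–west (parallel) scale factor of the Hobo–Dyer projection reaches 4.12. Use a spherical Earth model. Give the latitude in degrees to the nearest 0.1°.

Hobo–Dyer is a cylindrical equal-area projection with standard parallels at ±37.5°. A cylindrical equal-area projection with standard parallel φ₀ has meridian scale h = cos φ / cos φ₀ and parallel scale k = cos φ₀ / cos φ (so areas are preserved, h·k = 1).
k = cos φ₀ / cos φ = 4.12  ⇒  cos φ = cos 37.5° / 4.12 = 0.1926.
φ = arccos(0.1926) ≈ 78.9°.

78.9°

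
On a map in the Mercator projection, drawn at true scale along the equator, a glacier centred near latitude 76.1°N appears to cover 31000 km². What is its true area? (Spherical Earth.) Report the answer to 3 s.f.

1790 km²

Mercator is conformal, so the point scale is isotropic: h = k = sec φ = 1/cos φ.
Areal scale = k² = sec²φ = 1/cos²(76.1°) = 1/0.2402² = 17.33.
True area = apparent / (areal scale) = 31000 / 17.33 ≈ 1790 km².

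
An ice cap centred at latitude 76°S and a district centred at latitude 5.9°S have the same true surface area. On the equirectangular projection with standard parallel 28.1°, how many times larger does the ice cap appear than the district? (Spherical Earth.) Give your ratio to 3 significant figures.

With standard parallel φ₀ = 28.1°, the equirectangular projection gives x = Rλ cos φ₀, y = Rφ, so h = 1 and k = cos 28.1° / cos φ.
Areal scale at 76°: h·k = 1.000 × 3.646 = 3.646.
Areal scale at 5.9°: h·k = 1.000 × 0.8868 = 0.8868.
Ratio = 3.646/0.8868 ≈ 4.11.

4.11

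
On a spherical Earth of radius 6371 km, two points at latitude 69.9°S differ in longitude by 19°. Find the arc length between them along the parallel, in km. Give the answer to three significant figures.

Arc length along a parallel = R cos φ · Δλ (with Δλ in radians).
= 6371 × cos 69.9° × (19° × π/180) = 6371 × 0.3437 × 0.3316 ≈ 726 km.

726 km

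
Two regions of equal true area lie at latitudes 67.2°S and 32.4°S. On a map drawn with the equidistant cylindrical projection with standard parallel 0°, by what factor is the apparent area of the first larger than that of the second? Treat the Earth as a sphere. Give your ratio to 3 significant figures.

2.18

For the equirectangular projection with φ₀ = 0 (plate carrée), h = 1 along meridians and k = sec φ along parallels.
Areal scale at 67.2°: h·k = 1.000 × 2.581 = 2.581.
Areal scale at 32.4°: h·k = 1.000 × 1.184 = 1.184.
Ratio = 2.581/1.184 ≈ 2.18.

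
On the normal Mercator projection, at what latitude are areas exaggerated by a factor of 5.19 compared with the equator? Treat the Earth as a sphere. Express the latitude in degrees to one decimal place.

Mercator areal scale is sec²φ.
sec²φ = 5.19  ⇒  cos²φ = 0.1927  ⇒  cos φ = 0.4390.
φ = arccos(0.4390) ≈ 64.0°.

64.0°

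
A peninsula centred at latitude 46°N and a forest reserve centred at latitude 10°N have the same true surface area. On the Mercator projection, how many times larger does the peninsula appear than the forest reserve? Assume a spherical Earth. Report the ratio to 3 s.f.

2.01

Mercator is conformal with k = sec φ, so areal scale = k² = sec²φ.
At 46°: sec²(46°) = 1/0.6947² = 2.072.
At 10°: sec²(10°) = 1/0.9848² = 1.031.
Ratio = 2.072/1.031 = cos²(10°)/cos²(46°) ≈ 2.01.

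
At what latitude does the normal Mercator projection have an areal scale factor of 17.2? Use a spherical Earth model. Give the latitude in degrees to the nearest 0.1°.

76.0°

Mercator areal scale is sec²φ.
sec²φ = 17.2  ⇒  cos²φ = 0.05814  ⇒  cos φ = 0.2411.
φ = arccos(0.2411) ≈ 76.0°.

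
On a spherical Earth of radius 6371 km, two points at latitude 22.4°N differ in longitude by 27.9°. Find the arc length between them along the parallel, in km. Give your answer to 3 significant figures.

Arc length along a parallel = R cos φ · Δλ (with Δλ in radians).
= 6371 × cos 22.4° × (27.9° × π/180) = 6371 × 0.9245 × 0.4869 ≈ 2870 km.

2870 km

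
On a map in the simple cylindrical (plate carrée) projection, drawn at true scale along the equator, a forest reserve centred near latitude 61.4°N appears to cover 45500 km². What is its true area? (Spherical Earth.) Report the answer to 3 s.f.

Plate carrée maps x = Rλ, y = Rφ. The meridian scale is h = 1 and the parallel scale is k = 1/cos φ = sec φ.
Areal scale = h·k = 1 × sec φ; at 61.4°, h = 1.000, k = 2.089, so h·k = 2.089.
True area = apparent / (areal scale) = 45500 / 2.089 ≈ 21800 km².

21800 km²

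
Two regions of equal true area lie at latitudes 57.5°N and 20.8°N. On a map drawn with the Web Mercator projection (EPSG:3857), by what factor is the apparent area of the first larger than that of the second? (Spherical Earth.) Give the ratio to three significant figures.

3.03

On Mercator, area is exaggerated by sec²φ = 1/cos²φ.
At 57.5°: sec²(57.5°) = 1/0.5373² = 3.464.
At 20.8°: sec²(20.8°) = 1/0.9348² = 1.144.
Ratio = 3.464/1.144 = cos²(20.8°)/cos²(57.5°) ≈ 3.03.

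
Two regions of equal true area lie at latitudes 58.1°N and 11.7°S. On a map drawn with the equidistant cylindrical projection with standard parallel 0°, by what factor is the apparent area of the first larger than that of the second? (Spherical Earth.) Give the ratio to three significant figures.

1.85

For the equirectangular projection with φ₀ = 0 (plate carrée), h = 1 along meridians and k = sec φ along parallels.
Areal scale at 58.1°: h·k = 1.000 × 1.892 = 1.892.
Areal scale at 11.7°: h·k = 1.000 × 1.021 = 1.021.
Ratio = 1.892/1.021 ≈ 1.85.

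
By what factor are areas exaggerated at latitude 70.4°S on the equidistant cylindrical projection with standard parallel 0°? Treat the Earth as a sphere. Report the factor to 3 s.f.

For the equirectangular projection with φ₀ = 0 (plate carrée), h = 1 along meridians and k = sec φ along parallels.
Areal scale = h·k = 1 × sec φ; at 70.4°, h = 1.000, k = 2.981, so h·k = 2.981.

2.98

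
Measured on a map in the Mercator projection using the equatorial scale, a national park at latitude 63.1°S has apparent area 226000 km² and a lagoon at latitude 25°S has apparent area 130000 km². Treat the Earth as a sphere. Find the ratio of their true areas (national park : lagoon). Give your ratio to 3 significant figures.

On Mercator the areal scale is sec²φ, so true area = apparent × cos²φ.
True area of national park: 226000 × cos²(63.1°) = 226000 × 0.2047 = 46260 km².
True area of lagoon: 130000 × cos²(25°) = 130000 × 0.8214 = 106800 km².
Ratio = 46260 / 106800 ≈ 0.433.

0.433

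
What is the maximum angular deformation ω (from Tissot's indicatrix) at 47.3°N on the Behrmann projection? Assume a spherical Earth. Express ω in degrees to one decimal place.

27.7°

Behrmann is a cylindrical equal-area projection with standard parallels at ±30°. A cylindrical equal-area projection with standard parallel φ₀ has meridian scale h = cos φ / cos φ₀ and parallel scale k = cos φ₀ / cos φ (so areas are preserved, h·k = 1).
At 47.3°: h = 0.7831, k = 1.277; principal scales a = 1.277, b = 0.7831.
sin(ω/2) = (a − b)/(a + b) = 0.4940/2.060 = 0.2398, so ω = 2 arcsin(0.2398) ≈ 27.7°.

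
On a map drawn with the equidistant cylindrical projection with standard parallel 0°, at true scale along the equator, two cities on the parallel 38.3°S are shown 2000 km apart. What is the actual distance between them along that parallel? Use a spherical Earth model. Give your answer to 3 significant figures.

In the plate carrée (x = Rλ, y = Rφ), meridians are true-scale (h = 1) and parallels are stretched by k = sec φ.
Along the parallel at 38.3°, map distances are exaggerated by k = sec 38.3° = 1.274.
True distance = 2000 / 1.274 = 2000 × cos 38.3° ≈ 1570 km.

1570 km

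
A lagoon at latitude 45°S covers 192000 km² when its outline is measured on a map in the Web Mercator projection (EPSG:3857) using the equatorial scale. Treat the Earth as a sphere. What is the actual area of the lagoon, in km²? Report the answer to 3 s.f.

96000 km²

The Mercator projection is conformal; its linear scale factor is the same in every direction and equals sec φ = 1/cos φ.
Areal scale = k² = sec²φ = 1/cos²(45°) = 1/0.7071² = 2.000.
True area = apparent / (areal scale) = 192000 / 2.000 ≈ 96000 km².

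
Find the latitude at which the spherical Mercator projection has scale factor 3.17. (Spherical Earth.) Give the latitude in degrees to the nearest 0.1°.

Mercator scale is k = sec φ = 1/cos φ.
1/cos φ = 3.17  ⇒  cos φ = 0.3155  ⇒  φ = arccos(0.3155) ≈ 71.6°.

71.6°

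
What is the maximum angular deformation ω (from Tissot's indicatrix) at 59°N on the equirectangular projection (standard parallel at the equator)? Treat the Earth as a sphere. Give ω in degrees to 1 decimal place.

37.3°

In the plate carrée (x = Rλ, y = Rφ), meridians are true-scale (h = 1) and parallels are stretched by k = sec φ.
At 59°: h = 1.000, k = 1.942; principal scales a = 1.942, b = 1.000.
sin(ω/2) = (a − b)/(a + b) = 0.9416/2.942 = 0.3201, so ω = 2 arcsin(0.3201) ≈ 37.3°.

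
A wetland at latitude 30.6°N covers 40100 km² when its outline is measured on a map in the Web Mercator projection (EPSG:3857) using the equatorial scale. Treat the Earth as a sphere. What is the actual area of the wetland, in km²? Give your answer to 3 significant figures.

29700 km²

The Mercator projection is conformal; its linear scale factor is the same in every direction and equals sec φ = 1/cos φ.
Areal scale = k² = sec²φ = 1/cos²(30.6°) = 1/0.8607² = 1.350.
True area = apparent / (areal scale) = 40100 / 1.350 ≈ 29700 km².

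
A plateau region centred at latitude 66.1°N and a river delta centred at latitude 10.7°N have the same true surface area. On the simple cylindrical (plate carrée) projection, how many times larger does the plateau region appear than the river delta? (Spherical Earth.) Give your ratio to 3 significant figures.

Plate carrée maps x = Rλ, y = Rφ. The meridian scale is h = 1 and the parallel scale is k = 1/cos φ = sec φ.
Areal scale at 66.1°: h·k = 1.000 × 2.468 = 2.468.
Areal scale at 10.7°: h·k = 1.000 × 1.018 = 1.018.
Ratio = 2.468/1.018 ≈ 2.43.

2.43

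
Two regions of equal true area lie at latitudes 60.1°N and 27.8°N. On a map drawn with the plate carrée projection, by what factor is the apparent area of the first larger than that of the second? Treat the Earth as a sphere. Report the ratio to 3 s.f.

In the plate carrée (x = Rλ, y = Rφ), meridians are true-scale (h = 1) and parallels are stretched by k = sec φ.
Areal scale at 60.1°: h·k = 1.000 × 2.006 = 2.006.
Areal scale at 27.8°: h·k = 1.000 × 1.130 = 1.130.
Ratio = 2.006/1.130 ≈ 1.77.

1.77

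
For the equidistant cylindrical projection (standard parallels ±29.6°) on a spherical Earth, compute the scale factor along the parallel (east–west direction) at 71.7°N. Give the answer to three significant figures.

2.77

The equidistant cylindrical projection with φ₀ = 29.6° has h = 1 (meridians true) and k = cos φ₀ / cos φ along parallels.
k = cos 29.6° / cos 71.7° = 0.8695/0.3140 = 2.769.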